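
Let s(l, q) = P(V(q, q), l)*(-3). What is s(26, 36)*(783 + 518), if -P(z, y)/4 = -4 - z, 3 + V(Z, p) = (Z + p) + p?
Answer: -1701708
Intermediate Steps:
V(Z, p) = -3 + Z + 2*p (V(Z, p) = -3 + ((Z + p) + p) = -3 + (Z + 2*p) = -3 + Z + 2*p)
P(z, y) = 16 + 4*z (P(z, y) = -4*(-4 - z) = 16 + 4*z)
s(l, q) = -12 - 36*q (s(l, q) = (16 + 4*(-3 + q + 2*q))*(-3) = (16 + 4*(-3 + 3*q))*(-3) = (16 + (-12 + 12*q))*(-3) = (4 + 12*q)*(-3) = -12 - 36*q)
s(26, 36)*(783 + 518) = (-12 - 36*36)*(783 + 518) = (-12 - 1296)*1301 = -1308*1301 = -1701708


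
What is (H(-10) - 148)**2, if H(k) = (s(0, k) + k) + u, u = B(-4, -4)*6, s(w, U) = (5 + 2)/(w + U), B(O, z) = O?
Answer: 3337929/100 ≈ 33379.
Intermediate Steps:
s(w, U) = 7/(U + w)
u = -24 (u = -4*6 = -24)
H(k) = -24 + k + 7/k (H(k) = (7/(k + 0) + k) - 24 = (7/k + k) - 24 = (k + 7/k) - 24 = -24 + k + 7/k)
(H(-10) - 148)**2 = ((-24 - 10 + 7/(-10)) - 148)**2 = ((-24 - 10 + 7*(-1/10)) - 148)**2 = ((-24 - 10 - 7/10) - 148)**2 = (-347/10 - 148)**2 = (-1827/10)**2 = 3337929/100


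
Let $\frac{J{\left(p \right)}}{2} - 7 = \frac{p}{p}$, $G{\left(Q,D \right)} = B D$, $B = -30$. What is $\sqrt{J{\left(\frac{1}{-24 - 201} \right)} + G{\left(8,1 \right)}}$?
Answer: $i \sqrt{14} \approx 3.7417 i$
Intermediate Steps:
$G{\left(Q,D \right)} = - 30 D$
$J{\left(p \right)} = 16$ ($J{\left(p \right)} = 14 + 2 \frac{p}{p} = 14 + 2 \cdot 1 = 14 + 2 = 16$)
$\sqrt{J{\left(\frac{1}{-24 - 201} \right)} + G{\left(8,1 \right)}} = \sqrt{16 - 30} = \sqrt{-14} = i \sqrt{14}$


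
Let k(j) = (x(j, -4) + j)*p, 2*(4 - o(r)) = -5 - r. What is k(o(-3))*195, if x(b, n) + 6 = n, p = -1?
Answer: 975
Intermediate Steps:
o(r) = 13/2 + r/2 (o(r) = 4 - (-5 - r)/2 = 4 + (5/2 + r/2) = 13/2 + r/2)
x(b, n) = -6 + n
k(j) = 10 - j (k(j) = ((-6 - 4) + j)*(-1) = (-10 + j)*(-1) = 10 - j)
k(o(-3))*195 = (10 - (13/2 + (½)*(-3)))*195 = (10 - (13/2 - 3/2))*195 = (10 - 1*5)*195 = (10 - 5)*195 = 5*195 = 975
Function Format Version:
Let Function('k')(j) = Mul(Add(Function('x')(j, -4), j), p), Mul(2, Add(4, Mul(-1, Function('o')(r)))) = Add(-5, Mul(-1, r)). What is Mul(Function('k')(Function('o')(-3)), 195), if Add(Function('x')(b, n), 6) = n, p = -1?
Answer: 975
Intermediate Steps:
Function('o')(r) = Add(Rational(13, 2), Mul(Rational(1, 2), r)) (Function('o')(r) = Add(4, Mul(Rational(-1, 2), Add(-5, Mul(-1, r)))) = Add(4, Add(Rational(5, 2), Mul(Rational(1, 2), r))) = Add(Rational(13, 2), Mul(Rational(1, 2), r)))
Function('x')(b, n) = Add(-6, n)
Function('k')(j) = Add(10, Mul(-1, j)) (Function('k')(j) = Mul(Add(Add(-6, -4), j), -1) = Mul(Add(-10, j), -1) = Add(10, Mul(-1, j)))
Mul(Function('k')(Function('o')(-3)), 195) = Mul(Add(10, Mul(-1, Add(Rational(13, 2), Mul(Rational(1, 2), -3)))), 195) = Mul(Add(10, Mul(-1, Add(Rational(13, 2), Rational(-3, 2)))), 195) = Mul(Add(10, Mul(-1, 5)), 195) = Mul(Add(10, -5), 195) = Mul(5, 195) = 975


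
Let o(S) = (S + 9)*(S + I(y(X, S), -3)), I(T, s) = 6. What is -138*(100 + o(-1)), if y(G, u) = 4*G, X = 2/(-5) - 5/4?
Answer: -19320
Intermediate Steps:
X = -33/20 (X = 2*(-1/5) - 5*1/4 = -2/5 - 5/4 = -33/20 ≈ -1.6500)
o(S) = (6 + S)*(9 + S) (o(S) = (S + 9)*(S + 6) = (9 + S)*(6 + S) = (6 + S)*(9 + S))
-138*(100 + o(-1)) = -138*(100 + (54 + (-1)**2 + 15*(-1))) = -138*(100 + (54 + 1 - 15)) = -138*(100 + 40) = -138*140 = -19320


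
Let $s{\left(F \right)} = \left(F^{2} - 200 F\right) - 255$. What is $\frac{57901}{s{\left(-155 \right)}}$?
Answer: $\frac{57901}{54770} \approx 1.0572$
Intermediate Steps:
$s{\left(F \right)} = -255 + F^{2} - 200 F$
$\frac{57901}{s{\left(-155 \right)}} = \frac{57901}{-255 + \left(-155\right)^{2} - -31000} = \frac{57901}{-255 + 24025 + 31000} = \frac{57901}{54770}$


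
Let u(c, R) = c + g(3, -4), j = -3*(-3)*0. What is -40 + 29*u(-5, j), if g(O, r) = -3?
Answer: -272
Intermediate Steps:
j = 0 (j = 9*0 = 0)
u(c, R) = -3 + c (u(c, R) = c - 3 = -3 + c)
-40 + 29*u(-5, j) = -40 + 29*(-3 - 5) = -40 + 29*(-8) = -40 - 232 = -272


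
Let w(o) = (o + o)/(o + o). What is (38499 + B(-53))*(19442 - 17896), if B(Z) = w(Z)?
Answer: 59521000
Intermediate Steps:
w(o) = 1 (w(o) = (2*o)/((2*o)) = (2*o)*(1/(2*o)) = 1)
B(Z) = 1
(38499 + B(-53))*(19442 - 17896) = (38499 + 1)*(19442 - 17896) = 38500*1546 = 59521000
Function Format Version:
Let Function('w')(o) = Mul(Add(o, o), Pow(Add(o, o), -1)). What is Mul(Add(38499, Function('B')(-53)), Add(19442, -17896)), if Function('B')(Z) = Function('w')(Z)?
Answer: 59521000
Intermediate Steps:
Function('w')(o) = 1 (Function('w')(o) = Mul(Mul(2, o), Pow(Mul(2, o), -1)) = Mul(Mul(2, o), Mul(Rational(1, 2), Pow(o, -1))) = 1)
Function('B')(Z) = 1
Mul(Add(38499, Function('B')(-53)), Add(19442, -17896)) = Mul(Add(38499, 1), Add(19442, -17896)) = Mul(38500, 1546) = 59521000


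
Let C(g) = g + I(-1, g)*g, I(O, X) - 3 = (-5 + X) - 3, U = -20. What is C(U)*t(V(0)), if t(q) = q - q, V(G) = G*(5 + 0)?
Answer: 0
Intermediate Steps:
I(O, X) = -5 + X (I(O, X) = 3 + ((-5 + X) - 3) = 3 + (-8 + X) = -5 + X)
V(G) = 5*G (V(G) = G*5 = 5*G)
t(q) = 0
C(g) = g + g*(-5 + g) (C(g) = g + (-5 + g)*g = g + g*(-5 + g))
C(U)*t(V(0)) = -20*(-4 - 20)*0 = -20*(-24)*0 = 480*0 = 0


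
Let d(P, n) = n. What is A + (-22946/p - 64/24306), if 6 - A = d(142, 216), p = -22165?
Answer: -5117255272/24488295 ≈ -208.97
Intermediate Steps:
A = -210 (A = 6 - 1*216 = 6 - 216 = -210)
A + (-22946/p - 64/24306) = -210 + (-22946/(-22165) - 64/24306) = -210 + (-22946*(-1/22165) - 64*1/24306) = -210 + (2086/2015 - 32/12153) = -210 + 25286678/24488295 = -5117255272/24488295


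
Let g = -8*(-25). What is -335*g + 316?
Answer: -66684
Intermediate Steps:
g = 200
-335*g + 316 = -335*200 + 316 = -67000 + 316 = -66684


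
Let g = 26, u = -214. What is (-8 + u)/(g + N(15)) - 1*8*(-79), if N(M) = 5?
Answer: 19370/31 ≈ 624.84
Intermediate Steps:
(-8 + u)/(g + N(15)) - 1*8*(-79) = (-8 - 214)/(26 + 5) - 1*8*(-79) = -222/31 - 8*(-79) = -222*1/31 + 632 = -222/31 + 632 = 19370/31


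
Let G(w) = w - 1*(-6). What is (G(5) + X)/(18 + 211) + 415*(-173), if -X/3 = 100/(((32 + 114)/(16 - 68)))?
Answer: -1200188412/16717 ≈ -71795.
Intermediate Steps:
G(w) = 6 + w (G(w) = w + 6 = 6 + w)
X = 7800/73 (X = -300/((32 + 114)/(16 - 68)) = -300/(146/(-52)) = -300/(146*(-1/52)) = -300/(-73/26) = -300*(-26)/73 = -3*(-2600/73) = 7800/73 ≈ 106.85)
(G(5) + X)/(18 + 211) + 415*(-173) = ((6 + 5) + 7800/73)/(18 + 211) + 415*(-173) = (11 + 7800/73)/229 - 71795 = (8603/73)*(1/229) - 71795 = 8603/16717 - 71795 = -1200188412/16717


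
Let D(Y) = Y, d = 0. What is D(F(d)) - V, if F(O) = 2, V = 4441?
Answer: -4439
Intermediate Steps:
D(F(d)) - V = 2 - 1*4441 = 2 - 4441 = -4439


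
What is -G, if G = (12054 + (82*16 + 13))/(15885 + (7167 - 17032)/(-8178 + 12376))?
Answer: -56165042/66675365 ≈ -0.84237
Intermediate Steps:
G = 56165042/66675365 (G = (12054 + (1312 + 13))/(15885 - 9865/4198) = (12054 + 1325)/(15885 - 9865*1/4198) = 13379/(15885 - 9865/4198) = 13379/(66675365/4198) = 13379*(4198/66675365) = 56165042/66675365 ≈ 0.84237)
-G = -1*56165042/66675365 = -56165042/66675365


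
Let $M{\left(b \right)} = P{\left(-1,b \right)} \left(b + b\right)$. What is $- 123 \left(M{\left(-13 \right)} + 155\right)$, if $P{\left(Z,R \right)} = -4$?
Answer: $-31857$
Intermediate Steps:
$M{\left(b \right)} = - 8 b$ ($M{\left(b \right)} = - 4 \left(b + b\right) = - 4 \cdot 2 b = - 8 b$)
$- 123 \left(M{\left(-13 \right)} + 155\right) = - 123 \left(\left(-8\right) \left(-13\right) + 155\right) = - 123 \left(104 + 155\right) = \left(-123\right) 259 = -31857$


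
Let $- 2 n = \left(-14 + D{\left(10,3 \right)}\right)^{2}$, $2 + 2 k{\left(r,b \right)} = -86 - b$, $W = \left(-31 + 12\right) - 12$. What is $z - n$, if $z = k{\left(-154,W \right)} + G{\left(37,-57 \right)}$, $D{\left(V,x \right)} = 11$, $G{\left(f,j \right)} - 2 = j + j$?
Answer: $-136$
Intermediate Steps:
$W = -31$ ($W = -19 - 12 = -31$)
$G{\left(f,j \right)} = 2 + 2 j$ ($G{\left(f,j \right)} = 2 + \left(j + j\right) = 2 + 2 j$)
$k{\left(r,b \right)} = -44 - \frac{b}{2}$ ($k{\left(r,b \right)} = -1 + \frac{-86 - b}{2} = -1 - \left(43 + \frac{b}{2}\right) = -44 - \frac{b}{2}$)
$n = - \frac{9}{2}$ ($n = - \frac{\left(-14 + 11\right)^{2}}{2} = - \frac{\left(-3\right)^{2}}{2} = \left(- \frac{1}{2}\right) 9 = - \frac{9}{2} \approx -4.5$)
$z = - \frac{281}{2}$ ($z = \left(-44 - - \frac{31}{2}\right) + \left(2 + 2 \left(-57\right)\right) = \left(-44 + \frac{31}{2}\right) + \left(2 - 114\right) = - \frac{57}{2} - 112 = - \frac{281}{2} \approx -140.5$)
$z - n = - \frac{281}{2} - - \frac{9}{2} = - \frac{281}{2} + \frac{9}{2} = -136$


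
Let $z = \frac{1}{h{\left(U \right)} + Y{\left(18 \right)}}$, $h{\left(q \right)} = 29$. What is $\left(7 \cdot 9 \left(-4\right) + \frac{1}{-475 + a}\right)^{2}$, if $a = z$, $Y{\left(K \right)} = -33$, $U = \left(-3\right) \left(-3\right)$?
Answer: $\frac{229494651136}{3613801} \approx 63505.0$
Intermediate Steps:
$U = 9$
$z = - \frac{1}{4}$ ($z = \frac{1}{29 - 33} = \frac{1}{-4} = - \frac{1}{4} \approx -0.25$)
$a = - \frac{1}{4} \approx -0.25$
$\left(7 \cdot 9 \left(-4\right) + \frac{1}{-475 + a}\right)^{2} = \left(7 \cdot 9 \left(-4\right) + \frac{1}{-475 - \frac{1}{4}}\right)^{2} = \left(63 \left(-4\right) + \frac{1}{- \frac{1901}{4}}\right)^{2} = \left(-252 - \frac{4}{1901}\right)^{2} = \left(- \frac{479056}{1901}\right)^{2} = \frac{229494651136}{3613801}$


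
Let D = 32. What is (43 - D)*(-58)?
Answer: -638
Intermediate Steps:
(43 - D)*(-58) = (43 - 1*32)*(-58) = (43 - 32)*(-58) = 11*(-58) = -638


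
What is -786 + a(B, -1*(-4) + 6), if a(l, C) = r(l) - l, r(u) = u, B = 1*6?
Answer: -786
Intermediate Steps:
B = 6
a(l, C) = 0 (a(l, C) = l - l = 0)
-786 + a(B, -1*(-4) + 6) = -786 + 0 = -786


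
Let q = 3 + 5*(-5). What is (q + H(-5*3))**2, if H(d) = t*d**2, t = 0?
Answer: 484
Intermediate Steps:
q = -22 (q = 3 - 25 = -22)
H(d) = 0 (H(d) = 0*d**2 = 0)
(q + H(-5*3))**2 = (-22 + 0)**2 = (-22)**2 = 484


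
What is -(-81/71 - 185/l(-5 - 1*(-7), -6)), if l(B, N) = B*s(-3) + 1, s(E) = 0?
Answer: 13216/71 ≈ 186.14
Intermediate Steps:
l(B, N) = 1 (l(B, N) = B*0 + 1 = 0 + 1 = 1)
-(-81/71 - 185/l(-5 - 1*(-7), -6)) = -(-81/71 - 185/1) = -(-81*1/71 - 185*1) = -(-81/71 - 185) = -1*(-13216/71) = 13216/71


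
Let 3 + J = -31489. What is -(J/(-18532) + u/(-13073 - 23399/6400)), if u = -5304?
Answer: -816166050727/387738545167 ≈ -2.1049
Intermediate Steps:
J = -31492 (J = -3 - 31489 = -31492)
-(J/(-18532) + u/(-13073 - 23399/6400)) = -(-31492/(-18532) - 5304/(-13073 - 23399/6400)) = -(-31492*(-1/18532) - 5304/(-13073 - 23399*1/6400)) = -(7873/4633 - 5304/(-13073 - 23399/6400)) = -(7873/4633 - 5304/(-83690599/6400)) = -(7873/4633 - 5304*(-6400/83690599)) = -(7873/4633 + 33945600/83690599) = -1*816166050727/387738545167 = -816166050727/387738545167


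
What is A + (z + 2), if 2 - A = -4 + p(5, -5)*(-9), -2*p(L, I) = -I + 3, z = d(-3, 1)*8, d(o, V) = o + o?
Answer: -76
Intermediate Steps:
d(o, V) = 2*o
z = -48 (z = (2*(-3))*8 = -6*8 = -48)
p(L, I) = -3/2 + I/2 (p(L, I) = -(-I + 3)/2 = -(3 - I)/2 = -3/2 + I/2)
A = -30 (A = 2 - (-4 + (-3/2 + (½)*(-5))*(-9)) = 2 - (-4 + (-3/2 - 5/2)*(-9)) = 2 - (-4 - 4*(-9)) = 2 - (-4 + 36) = 2 - 1*32 = 2 - 32 = -30)
A + (z + 2) = -30 + (-48 + 2) = -30 - 46 = -76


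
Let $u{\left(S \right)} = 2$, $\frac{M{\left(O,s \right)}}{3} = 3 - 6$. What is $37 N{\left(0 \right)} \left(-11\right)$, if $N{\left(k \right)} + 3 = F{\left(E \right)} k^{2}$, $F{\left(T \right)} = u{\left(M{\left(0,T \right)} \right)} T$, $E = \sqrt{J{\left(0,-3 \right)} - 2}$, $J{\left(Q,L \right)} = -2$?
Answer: $1221$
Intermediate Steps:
$M{\left(O,s \right)} = -9$ ($M{\left(O,s \right)} = 3 \left(3 - 6\right) = 3 \left(-3\right) = -9$)
$E = 2 i$ ($E = \sqrt{-2 - 2} = \sqrt{-4} = 2 i \approx 2.0 i$)
$F{\left(T \right)} = 2 T$
$N{\left(k \right)} = -3 + 4 i k^{2}$ ($N{\left(k \right)} = -3 + 2 \cdot 2 i k^{2} = -3 + 4 i k^{2}$)
$37 N{\left(0 \right)} \left(-11\right) = 37 \left(-3 + 4 i 0^{2}\right) \left(-11\right) = 37 \left(-3 + 4 i 0\right) \left(-11\right) = 37 \left(-3 + 0\right) \left(-11\right) = 37 \left(\left(-3\right) \left(-11\right)\right) = 37 \cdot 33 = 1221$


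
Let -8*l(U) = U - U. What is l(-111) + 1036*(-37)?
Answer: -38332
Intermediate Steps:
l(U) = 0 (l(U) = -(U - U)/8 = -⅛*0 = 0)
l(-111) + 1036*(-37) = 0 + 1036*(-37) = 0 - 38332 = -38332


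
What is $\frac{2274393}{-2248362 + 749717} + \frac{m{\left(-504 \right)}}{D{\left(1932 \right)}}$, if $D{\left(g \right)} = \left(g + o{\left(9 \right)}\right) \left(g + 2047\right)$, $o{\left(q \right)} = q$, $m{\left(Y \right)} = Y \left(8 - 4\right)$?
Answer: $- \frac{5856233995749}{3858131170385} \approx -1.5179$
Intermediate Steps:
$m{\left(Y \right)} = 4 Y$ ($m{\left(Y \right)} = Y 4 = 4 Y$)
$D{\left(g \right)} = \left(9 + g\right) \left(2047 + g\right)$ ($D{\left(g \right)} = \left(g + 9\right) \left(g + 2047\right) = \left(9 + g\right) \left(2047 + g\right)$)
$\frac{2274393}{-2248362 + 749717} + \frac{m{\left(-504 \right)}}{D{\left(1932 \right)}} = \frac{2274393}{-2248362 + 749717} + \frac{4 \left(-504\right)}{18423 + 1932^{2} + 2056 \cdot 1932} = \frac{2274393}{-1498645} - \frac{2016}{18423 + 3732624 + 3972192} = 2274393 \left(- \frac{1}{1498645}\right) - \frac{2016}{7723239} = - \frac{2274393}{1498645} - \frac{672}{2574413} = - \frac{5856233995749}{3858131170385}$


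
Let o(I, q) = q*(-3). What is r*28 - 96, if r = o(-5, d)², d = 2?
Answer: 912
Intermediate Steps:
o(I, q) = -3*q
r = 36 (r = (-3*2)² = (-6)² = 36)
r*28 - 96 = 36*28 - 96 = 1008 - 96 = 912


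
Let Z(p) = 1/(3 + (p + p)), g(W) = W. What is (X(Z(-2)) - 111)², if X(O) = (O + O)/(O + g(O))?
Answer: 12100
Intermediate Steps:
Z(p) = 1/(3 + 2*p)
X(O) = 1 (X(O) = (O + O)/(O + O) = (2*O)/((2*O)) = (2*O)*(1/(2*O)) = 1)
(X(Z(-2)) - 111)² = (1 - 111)² = (-110)² = 12100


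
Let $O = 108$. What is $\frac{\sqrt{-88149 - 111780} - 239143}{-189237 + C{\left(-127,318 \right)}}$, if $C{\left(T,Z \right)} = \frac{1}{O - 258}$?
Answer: $\frac{35871450}{28385551} - \frac{150 i \sqrt{199929}}{28385551} \approx 1.2637 - 0.0023628 i$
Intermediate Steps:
$C{\left(T,Z \right)} = - \frac{1}{150}$ ($C{\left(T,Z \right)} = \frac{1}{108 - 258} = \frac{1}{-150} = - \frac{1}{150}$)
$\frac{\sqrt{-88149 - 111780} - 239143}{-189237 + C{\left(-127,318 \right)}} = \frac{\sqrt{-88149 - 111780} - 239143}{-189237 - \frac{1}{150}} = \frac{\sqrt{-199929} - 239143}{- \frac{28385551}{150}} = \left(i \sqrt{199929} - 239143\right) \left(- \frac{150}{28385551}\right) = \left(-239143 + i \sqrt{199929}\right) \left(- \frac{150}{28385551}\right) = \frac{35871450}{28385551} - \frac{150 i \sqrt{199929}}{28385551}$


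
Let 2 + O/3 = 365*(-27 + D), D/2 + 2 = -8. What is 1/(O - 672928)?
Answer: -1/724399 ≈ -1.3805e-6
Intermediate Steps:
D = -20 (D = -4 + 2*(-8) = -4 - 16 = -20)
O = -51471 (O = -6 + 3*(365*(-27 - 20)) = -6 + 3*(365*(-47)) = -6 + 3*(-17155) = -6 - 51465 = -51471)
1/(O - 672928) = 1/(-51471 - 672928) = 1/(-724399) = -1/724399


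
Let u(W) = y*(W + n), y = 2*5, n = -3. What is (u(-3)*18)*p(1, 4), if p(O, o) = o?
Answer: -4320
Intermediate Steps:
y = 10
u(W) = -30 + 10*W (u(W) = 10*(W - 3) = 10*(-3 + W) = -30 + 10*W)
(u(-3)*18)*p(1, 4) = ((-30 + 10*(-3))*18)*4 = ((-30 - 30)*18)*4 = -60*18*4 = -1080*4 = -4320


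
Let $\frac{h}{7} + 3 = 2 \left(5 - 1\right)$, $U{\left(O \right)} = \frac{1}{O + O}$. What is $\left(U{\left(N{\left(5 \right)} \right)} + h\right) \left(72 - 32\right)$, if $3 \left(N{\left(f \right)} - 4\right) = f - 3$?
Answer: $\frac{9830}{7} \approx 1404.3$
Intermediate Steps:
$N{\left(f \right)} = 3 + \frac{f}{3}$ ($N{\left(f \right)} = 4 + \frac{f - 3}{3} = 4 + \frac{-3 + f}{3} = 4 + \left(-1 + \frac{f}{3}\right) = 3 + \frac{f}{3}$)
$U{\left(O \right)} = \frac{1}{2 O}$
$h = 35$ ($h = -21 + 7 \cdot 2 \left(5 - 1\right) = -21 + 7 \cdot 2 \cdot 4 = -21 + 7 \cdot 8 = -21 + 56 = 35$)
$\left(U{\left(N{\left(5 \right)} \right)} + h\right) \left(72 - 32\right) = \left(\frac{1}{2 \left(3 + \frac{1}{3} \cdot 5\right)} + 35\right) \left(72 - 32\right) = \left(\frac{1}{2 \left(3 + \frac{5}{3}\right)} + 35\right) 40 = \left(\frac{1}{2 \cdot \frac{14}{3}} + 35\right) 40 = \left(\frac{1}{2} \cdot \frac{3}{14} + 35\right) 40 = \left(\frac{3}{28} + 35\right) 40 = \frac{983}{28} \cdot 40 = \frac{9830}{7}$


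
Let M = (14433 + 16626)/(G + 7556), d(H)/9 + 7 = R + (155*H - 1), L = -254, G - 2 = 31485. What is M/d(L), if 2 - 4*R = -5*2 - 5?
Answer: -13804/6149077285 ≈ -2.2449e-6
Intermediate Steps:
G = 31487 (G = 2 + 31485 = 31487)
R = 17/4 (R = 1/2 - (-5*2 - 5)/4 = 1/2 - (-10 - 5)/4 = 1/2 - 1/4*(-15) = 1/2 + 15/4 = 17/4 ≈ 4.2500)
d(H) = -135/4 + 1395*H (d(H) = -63 + 9*(17/4 + (155*H - 1)) = -63 + 9*(17/4 + (-1 + 155*H)) = -63 + 9*(13/4 + 155*H) = -63 + (117/4 + 1395*H) = -135/4 + 1395*H)
M = 31059/39043 (M = (14433 + 16626)/(31487 + 7556) = 31059/39043 ≈ 0.79551)
M/d(L) = 31059/(39043*(-135/4 + 1395*(-254))) = 31059/(39043*(-135/4 - 354330)) = 31059/(39043*(-1417455/4)) = (31059/39043)*(-4/1417455) = -13804/6149077285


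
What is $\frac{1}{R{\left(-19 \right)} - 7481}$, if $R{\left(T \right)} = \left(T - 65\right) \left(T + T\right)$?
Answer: $- \frac{1}{4289} \approx -0.00023315$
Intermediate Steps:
$R{\left(T \right)} = 2 T \left(-65 + T\right)$ ($R{\left(T \right)} = \left(-65 + T\right) 2 T = 2 T \left(-65 + T\right)$)
$\frac{1}{R{\left(-19 \right)} - 7481} = \frac{1}{2 \left(-19\right) \left(-65 - 19\right) - 7481} = \frac{1}{2 \left(-19\right) \left(-84\right) - 7481} = \frac{1}{3192 - 7481} = \frac{1}{-4289} = - \frac{1}{4289}$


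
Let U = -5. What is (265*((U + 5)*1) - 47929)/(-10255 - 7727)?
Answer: 47929/17982 ≈ 2.6654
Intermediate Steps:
(265*((U + 5)*1) - 47929)/(-10255 - 7727) = (265*((-5 + 5)*1) - 47929)/(-10255 - 7727) = (265*(0*1) - 47929)/(-17982) = (265*0 - 47929)*(-1/17982) = (0 - 47929)*(-1/17982) = -47929*(-1/17982) = 47929/17982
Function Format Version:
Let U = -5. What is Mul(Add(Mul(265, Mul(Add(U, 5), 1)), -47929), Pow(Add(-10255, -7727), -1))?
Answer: Rational(47929, 17982) ≈ 2.6654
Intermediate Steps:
Mul(Add(Mul(265, Mul(Add(U, 5), 1)), -47929), Pow(Add(-10255, -7727), -1)) = Mul(Add(Mul(265, Mul(Add(-5, 5), 1)), -47929), Pow(Add(-10255, -7727), -1)) = Mul(Add(Mul(265, Mul(0, 1)), -47929), Pow(-17982, -1)) = Mul(Add(Mul(265, 0), -47929), Rational(-1, 17982)) = Mul(Add(0, -47929), Rational(-1, 17982)) = Mul(-47929, Rational(-1, 17982)) = Rational(47929, 17982)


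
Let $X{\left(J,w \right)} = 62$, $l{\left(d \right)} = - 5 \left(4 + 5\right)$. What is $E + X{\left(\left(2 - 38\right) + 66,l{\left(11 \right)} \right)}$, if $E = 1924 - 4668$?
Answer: $-2682$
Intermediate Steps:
$l{\left(d \right)} = -45$ ($l{\left(d \right)} = \left(-5\right) 9 = -45$)
$E = -2744$ ($E = 1924 - 4668 = -2744$)
$E + X{\left(\left(2 - 38\right) + 66,l{\left(11 \right)} \right)} = -2744 + 62 = -2682$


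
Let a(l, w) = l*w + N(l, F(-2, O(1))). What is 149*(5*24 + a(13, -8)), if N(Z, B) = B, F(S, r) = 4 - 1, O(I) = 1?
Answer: 2831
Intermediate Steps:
F(S, r) = 3
a(l, w) = 3 + l*w (a(l, w) = l*w + 3 = 3 + l*w)
149*(5*24 + a(13, -8)) = 149*(5*24 + (3 + 13*(-8))) = 149*(120 + (3 - 104)) = 149*(120 - 101) = 149*19 = 2831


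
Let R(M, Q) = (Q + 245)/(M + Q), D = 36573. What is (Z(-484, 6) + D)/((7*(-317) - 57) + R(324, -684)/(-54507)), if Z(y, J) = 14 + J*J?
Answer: -718635549960/44660855959 ≈ -16.091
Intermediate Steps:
Z(y, J) = 14 + J²
R(M, Q) = (245 + Q)/(M + Q)
(Z(-484, 6) + D)/((7*(-317) - 57) + R(324, -684)/(-54507)) = ((14 + 6²) + 36573)/((7*(-317) - 57) + ((245 - 684)/(324 - 684))/(-54507)) = ((14 + 36) + 36573)/((-2219 - 57) + (-439/(-360))*(-1/54507)) = (50 + 36573)/(-2276 - 1/360*(-439)*(-1/54507)) = 36623/(-2276 + (439/360)*(-1/54507)) = 36623/(-2276 - 439/19622520) = 36623/(-44660855959/19622520) = 36623*(-19622520/44660855959) = -718635549960/44660855959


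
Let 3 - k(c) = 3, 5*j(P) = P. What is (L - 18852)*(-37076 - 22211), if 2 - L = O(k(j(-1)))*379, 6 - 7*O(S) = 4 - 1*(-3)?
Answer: 7800449877/7 ≈ 1.1143e+9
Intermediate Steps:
j(P) = P/5
k(c) = 0 (k(c) = 3 - 1*3 = 3 - 3 = 0)
O(S) = -1/7 (O(S) = 6/7 - (4 - 1*(-3))/7 = 6/7 - (4 + 3)/7 = 6/7 - 1/7*7 = 6/7 - 1 = -1/7)
L = 393/7 (L = 2 - (-1)*379/7 = 2 - 1*(-379/7) = 2 + 379/7 = 393/7 ≈ 56.143)
(L - 18852)*(-37076 - 22211) = (393/7 - 18852)*(-37076 - 22211) = -131571/7*(-59287) = 7800449877/7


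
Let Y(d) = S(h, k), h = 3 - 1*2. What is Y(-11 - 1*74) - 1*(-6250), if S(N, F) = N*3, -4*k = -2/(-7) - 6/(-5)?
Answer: 6253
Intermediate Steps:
h = 1 (h = 3 - 2 = 1)
k = -13/35 (k = -(-2/(-7) - 6/(-5))/4 = -(-2*(-⅐) - 6*(-⅕))/4 = -(2/7 + 6/5)/4 = -¼*52/35 = -13/35 ≈ -0.37143)
S(N, F) = 3*N
Y(d) = 3 (Y(d) = 3*1 = 3)
Y(-11 - 1*74) - 1*(-6250) = 3 - 1*(-6250) = 3 + 6250 = 6253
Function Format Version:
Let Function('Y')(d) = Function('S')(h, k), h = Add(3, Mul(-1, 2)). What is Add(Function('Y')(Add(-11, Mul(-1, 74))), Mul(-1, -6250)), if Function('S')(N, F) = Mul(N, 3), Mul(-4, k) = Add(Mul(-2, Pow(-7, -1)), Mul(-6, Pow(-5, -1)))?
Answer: 6253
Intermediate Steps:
h = 1 (h = Add(3, -2) = 1)
k = Rational(-13, 35) (k = Mul(Rational(-1, 4), Add(Mul(-2, Pow(-7, -1)), Mul(-6, Pow(-5, -1)))) = Mul(Rational(-1, 4), Add(Mul(-2, Rational(-1, 7)), Mul(-6, Rational(-1, 5)))) = Mul(Rational(-1, 4), Add(Rational(2, 7), Rational(6, 5))) = Mul(Rational(-1, 4), Rational(52, 35)) = Rational(-13, 35) ≈ -0.37143)
Function('S')(N, F) = Mul(3, N)
Function('Y')(d) = 3 (Function('Y')(d) = Mul(3, 1) = 3)
Add(Function('Y')(Add(-11, Mul(-1, 74))), Mul(-1, -6250)) = Add(3, Mul(-1, -6250)) = Add(3, 6250) = 6253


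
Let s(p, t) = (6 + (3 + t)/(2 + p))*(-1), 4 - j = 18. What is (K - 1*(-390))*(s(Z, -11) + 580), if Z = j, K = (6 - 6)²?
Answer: 223600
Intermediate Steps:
j = -14 (j = 4 - 1*18 = 4 - 18 = -14)
K = 0 (K = 0² = 0)
Z = -14
s(p, t) = -6 - (3 + t)/(2 + p) (s(p, t) = (6 + (3 + t)/(2 + p))*(-1) = -6 - (3 + t)/(2 + p))
(K - 1*(-390))*(s(Z, -11) + 580) = (0 - 1*(-390))*((-15 - 1*(-11) - 6*(-14))/(2 - 14) + 580) = (0 + 390)*((-15 + 11 + 84)/(-12) + 580) = 390*(-1/12*80 + 580) = 390*(-20/3 + 580) = 390*(1720/3) = 223600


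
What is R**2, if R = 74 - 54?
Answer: 400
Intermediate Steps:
R = 20
R**2 = 20**2 = 400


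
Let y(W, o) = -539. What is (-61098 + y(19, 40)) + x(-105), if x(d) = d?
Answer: -61742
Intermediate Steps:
(-61098 + y(19, 40)) + x(-105) = (-61098 - 539) - 105 = -61637 - 105 = -61742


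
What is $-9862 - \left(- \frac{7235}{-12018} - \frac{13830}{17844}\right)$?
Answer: $- \frac{88119200996}{8935383} \approx -9861.8$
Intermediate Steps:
$-9862 - \left(- \frac{7235}{-12018} - \frac{13830}{17844}\right) = -9862 - \left(\left(-7235\right) \left(- \frac{1}{12018}\right) - \frac{2305}{2974}\right) = -9862 - \left(\frac{7235}{12018} - \frac{2305}{2974}\right) = -9862 - - \frac{1546150}{8935383} = -9862 + \frac{1546150}{8935383} = - \frac{88119200996}{8935383}$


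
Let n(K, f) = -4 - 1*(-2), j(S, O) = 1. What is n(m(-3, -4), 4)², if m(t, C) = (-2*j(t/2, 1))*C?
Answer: 4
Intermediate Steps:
m(t, C) = -2*C (m(t, C) = (-2*1)*C = -2*C)
n(K, f) = -2 (n(K, f) = -4 + 2 = -2)
n(m(-3, -4), 4)² = (-2)² = 4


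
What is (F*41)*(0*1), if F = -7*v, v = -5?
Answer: 0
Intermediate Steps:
F = 35 (F = -7*(-5) = 35)
(F*41)*(0*1) = (35*41)*(0*1) = 1435*0 = 0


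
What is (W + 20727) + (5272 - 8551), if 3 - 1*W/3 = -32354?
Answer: 114519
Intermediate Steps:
W = 97071 (W = 9 - 3*(-32354) = 9 + 97062 = 97071)
(W + 20727) + (5272 - 8551) = (97071 + 20727) + (5272 - 8551) = 117798 - 3279 = 114519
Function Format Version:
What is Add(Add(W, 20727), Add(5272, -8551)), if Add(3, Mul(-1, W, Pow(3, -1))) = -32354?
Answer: 114519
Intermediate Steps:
W = 97071 (W = Add(9, Mul(-3, -32354)) = Add(9, 97062) = 97071)
Add(Add(W, 20727), Add(5272, -8551)) = Add(Add(97071, 20727), Add(5272, -8551)) = Add(117798, -3279) = 114519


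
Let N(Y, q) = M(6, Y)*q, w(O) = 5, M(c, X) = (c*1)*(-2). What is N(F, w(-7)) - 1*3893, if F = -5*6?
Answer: -3953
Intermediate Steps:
M(c, X) = -2*c (M(c, X) = c*(-2) = -2*c)
F = -30
N(Y, q) = -12*q (N(Y, q) = (-2*6)*q = -12*q)
N(F, w(-7)) - 1*3893 = -12*5 - 1*3893 = -60 - 3893 = -3953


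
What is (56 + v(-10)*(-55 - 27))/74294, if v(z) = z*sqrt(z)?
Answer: 28/37147 + 410*I*sqrt(10)/37147 ≈ 0.00075376 + 0.034903*I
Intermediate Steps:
v(z) = z**(3/2)
(56 + v(-10)*(-55 - 27))/74294 = (56 + (-10)**(3/2)*(-55 - 27))/74294 = (56 - 10*I*sqrt(10)*(-82))*(1/74294) = (56 + 820*I*sqrt(10))*(1/74294) = 28/37147 + 410*I*sqrt(10)/37147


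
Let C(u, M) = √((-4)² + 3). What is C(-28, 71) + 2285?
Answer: 2285 + √19 ≈ 2289.4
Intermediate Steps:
C(u, M) = √19 (C(u, M) = √(16 + 3) = √19)
C(-28, 71) + 2285 = √19 + 2285 = 2285 + √19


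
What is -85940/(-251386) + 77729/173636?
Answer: 17231130117/21824829748 ≈ 0.78952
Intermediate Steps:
-85940/(-251386) + 77729/173636 = -85940*(-1/251386) + 77729*(1/173636) = 42970/125693 + 77729/173636 = 17231130117/21824829748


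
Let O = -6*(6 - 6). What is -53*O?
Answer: 0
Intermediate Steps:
O = 0 (O = -6*0 = 0)
-53*O = -53*0 = 0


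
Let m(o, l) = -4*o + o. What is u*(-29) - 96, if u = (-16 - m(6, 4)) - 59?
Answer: 1557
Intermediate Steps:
m(o, l) = -3*o
u = -57 (u = (-16 - (-3)*6) - 59 = (-16 - 1*(-18)) - 59 = (-16 + 18) - 59 = 2 - 59 = -57)
u*(-29) - 96 = -57*(-29) - 96 = 1653 - 96 = 1557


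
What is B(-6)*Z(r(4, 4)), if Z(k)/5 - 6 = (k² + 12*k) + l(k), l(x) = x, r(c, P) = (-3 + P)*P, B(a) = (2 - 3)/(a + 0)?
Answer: 185/3 ≈ 61.667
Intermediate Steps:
B(a) = -1/a
r(c, P) = P*(-3 + P)
Z(k) = 30 + 5*k² + 65*k (Z(k) = 30 + 5*((k² + 12*k) + k) = 30 + 5*(k² + 13*k) = 30 + (5*k² + 65*k) = 30 + 5*k² + 65*k)
B(-6)*Z(r(4, 4)) = (-1/(-6))*(30 + 5*(4*(-3 + 4))² + 65*(4*(-3 + 4))) = (-1*(-⅙))*(30 + 5*(4*1)² + 65*(4*1)) = (30 + 5*4² + 65*4)/6 = (30 + 5*16 + 260)/6 = (30 + 80 + 260)/6 = (⅙)*370 = 185/3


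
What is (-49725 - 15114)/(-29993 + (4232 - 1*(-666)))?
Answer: 21613/8365 ≈ 2.5837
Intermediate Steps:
(-49725 - 15114)/(-29993 + (4232 - 1*(-666))) = -64839/(-29993 + (4232 + 666)) = -64839/(-29993 + 4898) = -64839/(-25095) = -64839*(-1/25095) = 21613/8365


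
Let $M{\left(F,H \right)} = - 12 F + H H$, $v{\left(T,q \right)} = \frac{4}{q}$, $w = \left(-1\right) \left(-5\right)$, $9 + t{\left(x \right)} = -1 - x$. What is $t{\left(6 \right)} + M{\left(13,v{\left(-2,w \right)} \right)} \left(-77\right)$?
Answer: $\frac{298668}{25} \approx 11947.0$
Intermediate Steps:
$t{\left(x \right)} = -10 - x$ ($t{\left(x \right)} = -9 - \left(1 + x\right) = -10 - x$)
$w = 5$
$M{\left(F,H \right)} = H^{2} - 12 F$ ($M{\left(F,H \right)} = - 12 F + H^{2} = H^{2} - 12 F$)
$t{\left(6 \right)} + M{\left(13,v{\left(-2,w \right)} \right)} \left(-77\right) = \left(-10 - 6\right) + \left(\left(\frac{4}{5}\right)^{2} - 156\right) \left(-77\right) = \left(-10 - 6\right) + \left(\left(4 \cdot \frac{1}{5}\right)^{2} - 156\right) \left(-77\right) = -16 + \left(\left(\frac{4}{5}\right)^{2} - 156\right) \left(-77\right) = -16 + \left(\frac{16}{25} - 156\right) \left(-77\right) = -16 - - \frac{299068}{25} = -16 + \frac{299068}{25} = \frac{298668}{25}$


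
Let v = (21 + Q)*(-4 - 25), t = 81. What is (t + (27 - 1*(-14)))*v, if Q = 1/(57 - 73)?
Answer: -592615/8 ≈ -74077.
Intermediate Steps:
Q = -1/16 (Q = 1/(-16) = -1/16 ≈ -0.062500)
v = -9715/16 (v = (21 - 1/16)*(-4 - 25) = (335/16)*(-29) = -9715/16 ≈ -607.19)
(t + (27 - 1*(-14)))*v = (81 + (27 - 1*(-14)))*(-9715/16) = (81 + (27 + 14))*(-9715/16) = (81 + 41)*(-9715/16) = 122*(-9715/16) = -592615/8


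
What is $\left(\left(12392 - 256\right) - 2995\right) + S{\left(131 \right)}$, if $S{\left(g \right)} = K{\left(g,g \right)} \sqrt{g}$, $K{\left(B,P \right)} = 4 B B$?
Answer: $9141 + 68644 \sqrt{131} \approx 7.9481 \cdot 10^{5}$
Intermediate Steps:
$K{\left(B,P \right)} = 4 B^{2}$
$S{\left(g \right)} = 4 g^{\frac{5}{2}}$ ($S{\left(g \right)} = 4 g^{2} \sqrt{g} = 4 g^{\frac{5}{2}}$)
$\left(\left(12392 - 256\right) - 2995\right) + S{\left(131 \right)} = \left(\left(12392 - 256\right) - 2995\right) + 4 \cdot 131^{\frac{5}{2}} = \left(12136 - 2995\right) + 4 \cdot 17161 \sqrt{131} = 9141 + 68644 \sqrt{131}$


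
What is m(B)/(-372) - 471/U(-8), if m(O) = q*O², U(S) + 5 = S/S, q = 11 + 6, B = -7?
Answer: 21485/186 ≈ 115.51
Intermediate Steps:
q = 17
U(S) = -4 (U(S) = -5 + S/S = -5 + 1 = -4)
m(O) = 17*O²
m(B)/(-372) - 471/U(-8) = (17*(-7)²)/(-372) - 471/(-4) = (17*49)*(-1/372) - 471*(-¼) = 833*(-1/372) + 471/4 = -833/372 + 471/4 = 21485/186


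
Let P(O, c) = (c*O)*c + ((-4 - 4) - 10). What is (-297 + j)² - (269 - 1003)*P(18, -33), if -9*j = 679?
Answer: 1175583040/81 ≈ 1.4513e+7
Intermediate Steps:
P(O, c) = -18 + O*c² (P(O, c) = (O*c)*c + (-8 - 10) = O*c² - 18 = -18 + O*c²)
j = -679/9 (j = -⅑*679 = -679/9 ≈ -75.444)
(-297 + j)² - (269 - 1003)*P(18, -33) = (-297 - 679/9)² - (269 - 1003)*(-18 + 18*(-33)²) = (-3352/9)² - (-734)*(-18 + 18*1089) = 11235904/81 - (-734)*(-18 + 19602) = 11235904/81 - (-734)*19584 = 11235904/81 - 1*(-14374656) = 11235904/81 + 14374656 = 1175583040/81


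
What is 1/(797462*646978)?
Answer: 1/515940369836 ≈ 1.9382e-12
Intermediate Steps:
1/(797462*646978) = (1/797462)*(1/646978) = 1/515940369836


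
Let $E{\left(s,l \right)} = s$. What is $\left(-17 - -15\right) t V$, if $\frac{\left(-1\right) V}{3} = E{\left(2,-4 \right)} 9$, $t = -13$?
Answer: $-1404$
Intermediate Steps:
$V = -54$ ($V = - 3 \cdot 2 \cdot 9 = \left(-3\right) 18 = -54$)
$\left(-17 - -15\right) t V = \left(-17 - -15\right) \left(-13\right) \left(-54\right) = \left(-17 + 15\right) \left(-13\right) \left(-54\right) = \left(-2\right) \left(-13\right) \left(-54\right) = 26 \left(-54\right) = -1404$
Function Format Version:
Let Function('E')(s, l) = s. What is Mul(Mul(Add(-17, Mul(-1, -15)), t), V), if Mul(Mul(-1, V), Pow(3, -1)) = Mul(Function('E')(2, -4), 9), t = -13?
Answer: -1404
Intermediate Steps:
V = -54 (V = Mul(-3, Mul(2, 9)) = Mul(-3, 18) = -54)
Mul(Mul(Add(-17, Mul(-1, -15)), t), V) = Mul(Mul(Add(-17, Mul(-1, -15)), -13), -54) = Mul(Mul(Add(-17, 15), -13), -54) = Mul(Mul(-2, -13), -54) = Mul(26, -54) = -1404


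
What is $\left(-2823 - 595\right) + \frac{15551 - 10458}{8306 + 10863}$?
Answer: $- \frac{65514549}{19169} \approx -3417.7$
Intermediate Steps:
$\left(-2823 - 595\right) + \frac{15551 - 10458}{8306 + 10863} = \left(-2823 - 595\right) + \frac{5093}{19169} = -3418 + 5093 \cdot \frac{1}{19169} = -3418 + \frac{5093}{19169} = - \frac{65514549}{19169}$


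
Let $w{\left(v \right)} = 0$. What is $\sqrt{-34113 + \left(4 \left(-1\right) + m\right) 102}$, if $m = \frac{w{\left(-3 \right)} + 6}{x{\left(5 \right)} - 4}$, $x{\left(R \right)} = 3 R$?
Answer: $\frac{i \sqrt{4170309}}{11} \approx 185.65 i$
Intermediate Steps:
$m = \frac{6}{11}$ ($m = \frac{0 + 6}{3 \cdot 5 - 4} = \frac{6}{15 - 4} = \frac{6}{11} \approx 0.54545$)
$\sqrt{-34113 + \left(4 \left(-1\right) + m\right) 102} = \sqrt{-34113 + \left(4 \left(-1\right) + \frac{6}{11}\right) 102} = \sqrt{-34113 + \left(-4 + \frac{6}{11}\right) 102} = \sqrt{-34113 - \frac{3876}{11}} = \sqrt{- \frac{379119}{11}} = \frac{i \sqrt{4170309}}{11}$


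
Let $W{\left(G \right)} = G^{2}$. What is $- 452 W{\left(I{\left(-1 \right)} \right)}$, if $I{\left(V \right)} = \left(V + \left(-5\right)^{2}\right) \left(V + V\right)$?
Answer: $-1041408$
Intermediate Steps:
$I{\left(V \right)} = 2 V \left(25 + V\right)$ ($I{\left(V \right)} = \left(V + 25\right) 2 V = \left(25 + V\right) 2 V = 2 V \left(25 + V\right)$)
$- 452 W{\left(I{\left(-1 \right)} \right)} = - 452 \left(2 \left(-1\right) \left(25 - 1\right)\right)^{2} = - 452 \left(2 \left(-1\right) 24\right)^{2} = - 452 \left(-48\right)^{2} = \left(-452\right) 2304 = -1041408$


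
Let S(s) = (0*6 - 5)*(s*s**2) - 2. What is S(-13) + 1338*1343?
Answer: 1807917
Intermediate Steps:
S(s) = -2 - 5*s**3 (S(s) = (0 - 5)*s**3 - 2 = -5*s**3 - 2 = -2 - 5*s**3)
S(-13) + 1338*1343 = (-2 - 5*(-13)**3) + 1338*1343 = (-2 - 5*(-2197)) + 1796934 = (-2 + 10985) + 1796934 = 10983 + 1796934 = 1807917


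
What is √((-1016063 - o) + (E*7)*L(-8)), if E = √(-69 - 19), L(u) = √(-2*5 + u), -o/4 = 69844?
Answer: √(-736687 - 84*√11) ≈ 858.47*I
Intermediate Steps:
o = -279376 (o = -4*69844 = -279376)
L(u) = √(-10 + u)
E = 2*I*√22 (E = √(-88) = 2*I*√22 ≈ 9.3808*I)
√((-1016063 - o) + (E*7)*L(-8)) = √((-1016063 - 1*(-279376)) + ((2*I*√22)*7)*√(-10 - 8)) = √((-1016063 + 279376) + (14*I*√22)*√(-18)) = √(-736687 + (14*I*√22)*(3*I*√2)) = √(-736687 - 84*√11)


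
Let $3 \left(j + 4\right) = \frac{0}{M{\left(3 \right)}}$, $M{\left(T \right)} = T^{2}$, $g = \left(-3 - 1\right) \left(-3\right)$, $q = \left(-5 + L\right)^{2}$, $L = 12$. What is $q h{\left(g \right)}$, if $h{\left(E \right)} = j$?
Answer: $-196$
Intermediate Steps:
$q = 49$ ($q = \left(-5 + 12\right)^{2} = 7^{2} = 49$)
$g = 12$ ($g = \left(-4\right) \left(-3\right) = 12$)
$j = -4$ ($j = -4 + \frac{0 \frac{1}{3^{2}}}{3} = -4 + \frac{0 \cdot \frac{1}{9}}{3} = -4 + \frac{1}{3} \cdot 0 = -4 + 0 = -4$)
$h{\left(E \right)} = -4$
$q h{\left(g \right)} = 49 \left(-4\right) = -196$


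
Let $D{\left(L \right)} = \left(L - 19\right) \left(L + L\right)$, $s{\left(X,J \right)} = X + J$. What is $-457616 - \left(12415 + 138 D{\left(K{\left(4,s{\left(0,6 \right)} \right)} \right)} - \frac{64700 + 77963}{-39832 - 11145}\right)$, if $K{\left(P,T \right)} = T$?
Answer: $- \frac{22863480094}{50977} \approx -4.4851 \cdot 10^{5}$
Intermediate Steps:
$s{\left(X,J \right)} = J + X$
$D{\left(L \right)} = 2 L \left(-19 + L\right)$ ($D{\left(L \right)} = \left(-19 + L\right) 2 L = 2 L \left(-19 + L\right)$)
$-457616 - \left(12415 + 138 D{\left(K{\left(4,s{\left(0,6 \right)} \right)} \right)} - \frac{64700 + 77963}{-39832 - 11145}\right) = -457616 - \left(12415 - \frac{64700 + 77963}{-39832 - 11145} + 138 \cdot 2 \left(6 + 0\right) \left(-19 + \left(6 + 0\right)\right)\right) = -457616 - \left(12415 + \frac{142663}{50977} + 138 \cdot 2 \cdot 6 \left(-19 + 6\right)\right) = -457616 - \left(\frac{633022118}{50977} + 138 \cdot 2 \cdot 6 \left(-13\right)\right) = -457616 - - \frac{464410738}{50977} = -457616 + \left(\left(21528 - 12415\right) - \frac{142663}{50977}\right) = -457616 + \left(9113 - \frac{142663}{50977}\right) = -457616 + \frac{464410738}{50977} = - \frac{22863480094}{50977}$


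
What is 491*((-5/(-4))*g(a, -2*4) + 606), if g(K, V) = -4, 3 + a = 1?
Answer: 295091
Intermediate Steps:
a = -2 (a = -3 + 1 = -2)
491*((-5/(-4))*g(a, -2*4) + 606) = 491*(-5/(-4)*(-4) + 606) = 491*(-5*(-1/4)*(-4) + 606) = 491*((5/4)*(-4) + 606) = 491*(-5 + 606) = 491*601 = 295091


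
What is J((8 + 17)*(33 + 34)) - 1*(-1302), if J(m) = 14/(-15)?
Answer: 19516/15 ≈ 1301.1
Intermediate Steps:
J(m) = -14/15 (J(m) = 14*(-1/15) = -14/15)
J((8 + 17)*(33 + 34)) - 1*(-1302) = -14/15 - 1*(-1302) = -14/15 + 1302 = 19516/15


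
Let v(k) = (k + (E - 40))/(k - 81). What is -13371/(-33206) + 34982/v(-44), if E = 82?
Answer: 72600781621/33206 ≈ 2.1864e+6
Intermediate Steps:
v(k) = (42 + k)/(-81 + k) (v(k) = (k + (82 - 40))/(k - 81) = (k + 42)/(-81 + k) = (42 + k)/(-81 + k))
-13371/(-33206) + 34982/v(-44) = -13371/(-33206) + 34982/(((42 - 44)/(-81 - 44))) = -13371*(-1/33206) + 34982/((-2/(-125))) = 13371/33206 + 34982/((-1/125*(-2))) = 13371/33206 + 34982/(2/125) = 13371/33206 + 34982*(125/2) = 13371/33206 + 2186375 = 72600781621/33206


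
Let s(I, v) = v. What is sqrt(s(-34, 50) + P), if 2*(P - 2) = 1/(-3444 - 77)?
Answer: 3*sqrt(286517854)/7042 ≈ 7.2111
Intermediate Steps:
P = 14083/7042 (P = 2 + 1/(2*(-3444 - 77)) = 2 + (1/2)/(-3521) = 2 + (1/2)*(-1/3521) = 2 - 1/7042 = 14083/7042 ≈ 1.9999)
sqrt(s(-34, 50) + P) = sqrt(50 + 14083/7042) = sqrt(366183/7042) = 3*sqrt(286517854)/7042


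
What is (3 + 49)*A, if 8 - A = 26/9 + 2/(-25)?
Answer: 60736/225 ≈ 269.94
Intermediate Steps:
A = 1168/225 (A = 8 - (26/9 + 2/(-25)) = 8 - (26*(⅑) + 2*(-1/25)) = 8 - (26/9 - 2/25) = 8 - 1*632/225 = 8 - 632/225 = 1168/225 ≈ 5.1911)
(3 + 49)*A = (3 + 49)*(1168/225) = 52*(1168/225) = 60736/225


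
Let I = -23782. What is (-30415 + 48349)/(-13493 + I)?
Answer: -854/1775 ≈ -0.48113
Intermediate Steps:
(-30415 + 48349)/(-13493 + I) = (-30415 + 48349)/(-13493 - 23782) = 17934/(-37275) = 17934*(-1/37275) = -854/1775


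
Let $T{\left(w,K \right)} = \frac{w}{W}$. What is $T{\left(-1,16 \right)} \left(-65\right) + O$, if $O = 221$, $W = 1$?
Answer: $286$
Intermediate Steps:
$T{\left(w,K \right)} = w$ ($T{\left(w,K \right)} = \frac{w}{1} = w 1 = w$)
$T{\left(-1,16 \right)} \left(-65\right) + O = \left(-1\right) \left(-65\right) + 221 = 65 + 221 = 286$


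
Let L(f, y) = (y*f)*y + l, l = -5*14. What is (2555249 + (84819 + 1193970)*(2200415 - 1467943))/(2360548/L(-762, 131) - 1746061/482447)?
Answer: -1477340523121315014450652/5992911493707 ≈ -2.4651e+11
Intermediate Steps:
l = -70
L(f, y) = -70 + f*y**2 (L(f, y) = (y*f)*y - 70 = (f*y)*y - 70 = f*y**2 - 70 = -70 + f*y**2)
(2555249 + (84819 + 1193970)*(2200415 - 1467943))/(2360548/L(-762, 131) - 1746061/482447) = (2555249 + (84819 + 1193970)*(2200415 - 1467943))/(2360548/(-70 - 762*131**2) - 1746061/482447) = (2555249 + 1278789*732472)/(2360548/(-70 - 762*17161) - 1746061*1/482447) = (2555249 + 936677136408)/(2360548/(-70 - 13076682) - 1746061/482447) = 936679691657/(2360548/(-13076752) - 1746061/482447) = 936679691657/(2360548*(-1/13076752) - 1746061/482447) = 936679691657/(-590137/3269188 - 1746061/482447) = 936679691657/(-5992911493707/1577209943036) = 936679691657*(-1577209943036/5992911493707) = -1477340523121315014450652/5992911493707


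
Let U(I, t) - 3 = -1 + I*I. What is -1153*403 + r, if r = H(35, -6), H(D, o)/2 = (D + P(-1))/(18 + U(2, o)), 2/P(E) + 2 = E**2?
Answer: -1858625/4 ≈ -4.6466e+5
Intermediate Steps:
U(I, t) = 2 + I**2 (U(I, t) = 3 + (-1 + I*I) = 3 + (-1 + I**2) = 2 + I**2)
P(E) = 2/(-2 + E**2)
H(D, o) = -1/6 + D/12 (H(D, o) = 2*((D + 2/(-2 + (-1)**2))/(18 + (2 + 2**2))) = 2*((D + 2/(-2 + 1))/(18 + (2 + 4))) = 2*((D + 2/(-1))/(18 + 6)) = 2*((D + 2*(-1))/24) = 2*((D - 2)*(1/24)) = 2*((-2 + D)*(1/24)) = 2*(-1/12 + D/24) = -1/6 + D/12)
r = 11/4 (r = -1/6 + (1/12)*35 = -1/6 + 35/12 = 11/4 ≈ 2.7500)
-1153*403 + r = -1153*403 + 11/4 = -464659 + 11/4 = -1858625/4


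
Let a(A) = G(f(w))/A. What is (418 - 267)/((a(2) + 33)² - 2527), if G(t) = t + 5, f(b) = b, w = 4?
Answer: -604/4483 ≈ -0.13473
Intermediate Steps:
G(t) = 5 + t
a(A) = 9/A (a(A) = (5 + 4)/A = 9/A)
(418 - 267)/((a(2) + 33)² - 2527) = (418 - 267)/((9/2 + 33)² - 2527) = 151/((9*(½) + 33)² - 2527) = 151/((9/2 + 33)² - 2527) = 151/((75/2)² - 2527) = 151/(5625/4 - 2527) = 151/(-4483/4) = 151*(-4/4483) = -604/4483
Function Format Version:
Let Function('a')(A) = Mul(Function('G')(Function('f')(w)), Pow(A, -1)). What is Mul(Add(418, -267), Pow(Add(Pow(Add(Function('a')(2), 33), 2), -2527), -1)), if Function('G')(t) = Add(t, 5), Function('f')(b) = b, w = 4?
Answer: Rational(-604, 4483) ≈ -0.13473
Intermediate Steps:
Function('G')(t) = Add(5, t)
Function('a')(A) = Mul(9, Pow(A, -1)) (Function('a')(A) = Mul(Add(5, 4), Pow(A, -1)) = Mul(9, Pow(A, -1)))
Mul(Add(418, -267), Pow(Add(Pow(Add(Function('a')(2), 33), 2), -2527), -1)) = Mul(Add(418, -267), Pow(Add(Pow(Add(Mul(9, Pow(2, -1)), 33), 2), -2527), -1)) = Mul(151, Pow(Add(Pow(Add(Mul(9, Rational(1, 2)), 33), 2), -2527), -1)) = Mul(151, Pow(Add(Pow(Add(Rational(9, 2), 33), 2), -2527), -1)) = Mul(151, Pow(Add(Pow(Rational(75, 2), 2), -2527), -1)) = Mul(151, Pow(Add(Rational(5625, 4), -2527), -1)) = Mul(151, Pow(Rational(-4483, 4), -1)) = Mul(151, Rational(-4, 4483)) = Rational(-604, 4483)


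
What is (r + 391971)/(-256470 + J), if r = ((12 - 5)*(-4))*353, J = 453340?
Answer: 382087/196870 ≈ 1.9408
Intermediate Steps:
r = -9884 (r = (7*(-4))*353 = -28*353 = -9884)
(r + 391971)/(-256470 + J) = (-9884 + 391971)/(-256470 + 453340) = 382087/196870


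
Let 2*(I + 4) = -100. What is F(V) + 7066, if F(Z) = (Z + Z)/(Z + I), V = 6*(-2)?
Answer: 77730/11 ≈ 7066.4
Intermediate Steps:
I = -54 (I = -4 + (½)*(-100) = -4 - 50 = -54)
V = -12
F(Z) = 2*Z/(-54 + Z) (F(Z) = (Z + Z)/(Z - 54) = (2*Z)/(-54 + Z) = 2*Z/(-54 + Z))
F(V) + 7066 = 2*(-12)/(-54 - 12) + 7066 = 2*(-12)/(-66) + 7066 = 2*(-12)*(-1/66) + 7066 = 4/11 + 7066 = 77730/11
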